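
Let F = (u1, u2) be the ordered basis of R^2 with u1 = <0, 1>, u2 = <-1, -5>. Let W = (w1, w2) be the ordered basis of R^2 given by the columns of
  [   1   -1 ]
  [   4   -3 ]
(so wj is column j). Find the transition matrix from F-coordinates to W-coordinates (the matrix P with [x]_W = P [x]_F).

[[1, -2], [1, -1]]

Column j of P is [uj]_W, since P maps F-coordinates to W-coordinates.
Expressing u1 in W: u1 = w1 + w2, so column 1 of P is <1, 1>.
Doing the same for each uj gives P = [[1, -2], [1, -1]].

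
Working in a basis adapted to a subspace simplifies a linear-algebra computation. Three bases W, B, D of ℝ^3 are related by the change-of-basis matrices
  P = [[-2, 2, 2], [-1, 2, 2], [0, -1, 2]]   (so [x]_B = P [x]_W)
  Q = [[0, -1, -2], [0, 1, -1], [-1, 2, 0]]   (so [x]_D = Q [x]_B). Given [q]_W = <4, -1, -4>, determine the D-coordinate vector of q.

Composing the changes, [q]_D = Q P [q]_W.
Q P = [[1, 0, -6], [-1, 3, 0], [0, 2, 2]]; applying this to <4, -1, -4> gives <28, -7, -10>.

<28, -7, -10>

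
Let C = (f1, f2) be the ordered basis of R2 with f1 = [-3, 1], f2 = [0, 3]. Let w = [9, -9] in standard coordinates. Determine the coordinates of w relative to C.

[-3, -2]

Write w = c_1 f1 + c_2 f2 and solve for the c_i.
System: -3c_1 + 0c_2 = 9, c_1 + 3c_2 = -9; solving gives c_1 = -3, c_2 = -2.
Check: -3f1 - 2f2 = [9, -9].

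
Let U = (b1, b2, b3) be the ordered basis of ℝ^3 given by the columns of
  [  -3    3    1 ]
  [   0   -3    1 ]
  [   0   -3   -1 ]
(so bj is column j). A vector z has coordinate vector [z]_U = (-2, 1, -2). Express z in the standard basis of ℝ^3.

(7, -5, -1)

The coordinates say z = -2b1 + b2 - 2b3; adding the scaled basis vectors gives (7, -5, -1).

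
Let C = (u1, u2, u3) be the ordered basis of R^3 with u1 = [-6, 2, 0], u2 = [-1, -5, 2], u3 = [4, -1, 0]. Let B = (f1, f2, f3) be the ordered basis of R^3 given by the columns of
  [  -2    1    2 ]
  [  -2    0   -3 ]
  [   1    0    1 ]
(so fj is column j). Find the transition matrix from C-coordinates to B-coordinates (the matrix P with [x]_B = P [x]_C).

Take x = uj: its C-coordinates are the j-th standard unit vector, so P e_j — column j of P — equals [uj]_B.
u1 = 2f1 + 2f2 - 2f3, giving column 1 = [2, 2, -2]; repeating for each j gives P = [[2, 1, -1], [2, -1, 0], [-2, 1, 1]].

[[2, 1, -1], [2, -1, 0], [-2, 1, 1]]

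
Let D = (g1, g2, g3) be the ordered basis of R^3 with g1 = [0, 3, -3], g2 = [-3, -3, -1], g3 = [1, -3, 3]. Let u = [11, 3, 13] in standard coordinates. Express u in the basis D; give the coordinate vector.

We seek scalars with c_1 g1 + ... + c_3 g3 = u; equivalently solve M c = u where the columns of M are g1, ..., g3.
Gaussian elimination on [M | u] yields c = (-4, -4, -1).
Check: -4g1 - 4g2 - g3 = [11, 3, 13].

[-4, -4, -1]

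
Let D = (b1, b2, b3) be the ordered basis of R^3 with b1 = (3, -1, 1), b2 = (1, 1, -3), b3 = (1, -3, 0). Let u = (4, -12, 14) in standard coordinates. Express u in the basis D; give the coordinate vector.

Write u = c_1 b1 + ... + c_3 b3 and solve for the c_i.
Row-reducing the augmented matrix [M | u] gives c = (2, -4, 2).
Check: 2b1 - 4b2 + 2b3 = (4, -12, 14).

(2, -4, 2)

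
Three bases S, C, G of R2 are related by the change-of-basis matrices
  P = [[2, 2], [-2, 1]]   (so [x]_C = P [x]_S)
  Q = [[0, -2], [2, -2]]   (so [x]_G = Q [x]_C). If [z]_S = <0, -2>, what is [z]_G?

<4, -4>

Composing the changes, [z]_G = Q P [z]_S.
Q P = [[4, -2], [8, 2]]; applying this to <0, -2> gives <4, -4>.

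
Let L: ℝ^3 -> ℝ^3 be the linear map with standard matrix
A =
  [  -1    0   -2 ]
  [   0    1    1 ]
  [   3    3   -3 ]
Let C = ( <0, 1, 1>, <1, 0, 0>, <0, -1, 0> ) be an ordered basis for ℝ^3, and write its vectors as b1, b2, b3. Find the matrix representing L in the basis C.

[[0, 3, -3], [-2, -1, 0], [-2, 3, -2]]

With P the matrix whose columns are b1, ..., b3, [L]_C = P^(-1) A P.
Column by column: L(b1) = A b1 = <-2, 2, 0>; its C-coordinates <0, -2, -2> give column 1.
Continuing for each basis vector yields [L]_C = [[0, 3, -3], [-2, -1, 0], [-2, 3, -2]].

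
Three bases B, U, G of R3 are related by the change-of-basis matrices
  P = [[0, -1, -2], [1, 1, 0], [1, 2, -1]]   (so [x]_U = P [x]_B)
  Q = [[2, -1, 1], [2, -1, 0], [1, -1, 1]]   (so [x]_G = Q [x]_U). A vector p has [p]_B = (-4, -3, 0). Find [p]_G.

(3, 13, 0)

Composing the changes, [p]_G = Q P [p]_B.
Q P = [[0, -1, -5], [-1, -3, -4], [0, 0, -3]]; applying this to (-4, -3, 0) gives (3, 13, 0).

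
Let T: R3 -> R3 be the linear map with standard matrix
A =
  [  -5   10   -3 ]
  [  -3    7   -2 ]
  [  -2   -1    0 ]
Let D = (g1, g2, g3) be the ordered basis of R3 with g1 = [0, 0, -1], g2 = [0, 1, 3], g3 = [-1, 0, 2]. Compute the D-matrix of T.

[[0, 2, -3], [2, 1, -1], [-3, -1, 1]]

The j-th column of [T]_D is [T(gj)]_D.
T(g1) = A g1 = [3, 2, 0] = 0·g1 + 2g2 - 3g3, so column 1 is [0, 2, -3].
Repeating for g2, g3 and assembling the columns gives [[0, 2, -3], [2, 1, -1], [-3, -1, 1]].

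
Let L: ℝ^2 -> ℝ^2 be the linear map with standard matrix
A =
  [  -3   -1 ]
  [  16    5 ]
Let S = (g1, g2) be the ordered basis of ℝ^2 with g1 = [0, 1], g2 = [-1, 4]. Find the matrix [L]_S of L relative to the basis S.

With P the matrix whose columns are g1, g2, [L]_S = P^(-1) A P.
Column by column: L(g1) = A g1 = [-1, 5]; its S-coordinates [1, 1] give column 1.
Continuing for each basis vector yields [L]_S = [[1, 0], [1, 1]].

[[1, 0], [1, 1]]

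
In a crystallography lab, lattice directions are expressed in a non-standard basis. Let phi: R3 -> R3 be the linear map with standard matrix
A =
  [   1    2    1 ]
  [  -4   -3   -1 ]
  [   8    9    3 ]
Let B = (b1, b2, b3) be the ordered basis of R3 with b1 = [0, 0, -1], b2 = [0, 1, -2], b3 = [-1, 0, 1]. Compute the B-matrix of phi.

The j-th column of [phi]_B is [phi(bj)]_B.
phi(b1) = A b1 = [-1, 1, -3] = 2b1 + b2 + b3, so column 1 is [2, 1, 1].
Repeating for b2, b3 and assembling the columns gives [[2, -1, -1], [1, -1, 3], [1, 0, 0]].

[[2, -1, -1], [1, -1, 3], [1, 0, 0]]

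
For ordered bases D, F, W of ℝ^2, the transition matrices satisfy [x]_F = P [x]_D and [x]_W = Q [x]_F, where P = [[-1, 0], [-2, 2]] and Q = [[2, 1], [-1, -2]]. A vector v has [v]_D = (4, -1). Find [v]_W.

First [v]_F = P [v]_D = (-4, -10).
Then [v]_W = Q [v]_F = (-18, 24).

(-18, 24)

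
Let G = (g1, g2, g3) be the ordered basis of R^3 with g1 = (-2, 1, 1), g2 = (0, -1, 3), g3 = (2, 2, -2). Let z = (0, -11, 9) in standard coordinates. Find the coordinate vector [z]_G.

We seek scalars with c_1 g1 + ... + c_3 g3 = z; equivalently solve M c = z where the columns of M are g1, ..., g3.
Gaussian elimination on [M | z] yields c = (-3, 2, -3).
Check: -3g1 + 2g2 - 3g3 = (0, -11, 9).

(-3, 2, -3)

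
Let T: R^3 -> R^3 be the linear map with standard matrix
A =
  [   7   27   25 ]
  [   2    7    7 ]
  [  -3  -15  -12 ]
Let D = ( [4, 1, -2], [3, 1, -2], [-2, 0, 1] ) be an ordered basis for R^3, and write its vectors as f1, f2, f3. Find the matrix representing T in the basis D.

The j-th column of [T]_D is [T(fj)]_D.
T(f1) = A f1 = [5, 1, -3] = 0·f1 + f2 - f3, so column 1 is [0, 1, -1].
Repeating for f2, f3 and assembling the columns gives [[0, -3, 2], [1, 2, 1], [-1, -2, 0]].

[[0, -3, 2], [1, 2, 1], [-1, -2, 0]]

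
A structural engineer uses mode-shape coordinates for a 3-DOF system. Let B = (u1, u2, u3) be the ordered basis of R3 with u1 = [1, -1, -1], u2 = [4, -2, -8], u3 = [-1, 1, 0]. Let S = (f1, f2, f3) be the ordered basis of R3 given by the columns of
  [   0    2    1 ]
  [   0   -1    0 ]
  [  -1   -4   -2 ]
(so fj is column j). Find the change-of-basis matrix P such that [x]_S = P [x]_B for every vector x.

[[-1, 0, 2], [1, 2, -1], [-1, 0, 1]]

Take x = uj: its B-coordinates are the j-th standard unit vector, so P e_j — column j of P — equals [uj]_S.
u1 = -f1 + f2 - f3, giving column 1 = [-1, 1, -1]; repeating for each j gives P = [[-1, 0, 2], [1, 2, -1], [-1, 0, 1]].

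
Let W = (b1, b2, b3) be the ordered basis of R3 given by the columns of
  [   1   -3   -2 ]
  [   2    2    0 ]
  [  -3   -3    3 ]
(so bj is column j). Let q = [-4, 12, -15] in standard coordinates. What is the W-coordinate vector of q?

[4, 2, 1]

We seek scalars with c_1 b1 + ... + c_3 b3 = q; equivalently solve M c = q where the columns of M are b1, ..., b3.
Solving this 3x3 system gives c = (4, 2, 1).
Check: 4b1 + 2b2 + b3 = [-4, 12, -15].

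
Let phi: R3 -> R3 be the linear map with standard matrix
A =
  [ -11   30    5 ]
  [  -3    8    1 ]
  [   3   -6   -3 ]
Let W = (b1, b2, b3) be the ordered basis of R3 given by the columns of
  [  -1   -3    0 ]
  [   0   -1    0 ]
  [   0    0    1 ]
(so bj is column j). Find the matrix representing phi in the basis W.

With P the matrix whose columns are b1, ..., b3, [phi]_W = P^(-1) A P.
Column by column: phi(b1) = A b1 = [11, 3, -3]; its W-coordinates [-2, -3, -3] give column 1.
Continuing for each basis vector yields [phi]_W = [[-2, 0, -2], [-3, -1, -1], [-3, -3, -3]].

[[-2, 0, -2], [-3, -1, -1], [-3, -3, -3]]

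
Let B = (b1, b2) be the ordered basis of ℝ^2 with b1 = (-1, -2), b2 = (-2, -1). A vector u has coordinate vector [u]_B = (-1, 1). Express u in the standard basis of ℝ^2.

(-1, 1)

The coordinates say u = -b1 + b2; adding the scaled basis vectors gives (-1, 1).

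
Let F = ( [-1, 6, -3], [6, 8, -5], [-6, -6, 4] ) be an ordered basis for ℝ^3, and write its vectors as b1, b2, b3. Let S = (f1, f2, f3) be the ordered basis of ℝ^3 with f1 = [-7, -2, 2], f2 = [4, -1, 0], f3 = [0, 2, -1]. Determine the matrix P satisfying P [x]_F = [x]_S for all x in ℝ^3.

Column j of P is [bj]_S, since P maps F-coordinates to S-coordinates.
Expressing b1 in S: b1 = -f1 - 2f2 + f3, so column 1 of P is [-1, -2, 1].
Doing the same for each bj gives P = [[-1, -2, 2], [-2, -2, 2], [1, 1, 0]].

[[-1, -2, 2], [-2, -2, 2], [1, 1, 0]]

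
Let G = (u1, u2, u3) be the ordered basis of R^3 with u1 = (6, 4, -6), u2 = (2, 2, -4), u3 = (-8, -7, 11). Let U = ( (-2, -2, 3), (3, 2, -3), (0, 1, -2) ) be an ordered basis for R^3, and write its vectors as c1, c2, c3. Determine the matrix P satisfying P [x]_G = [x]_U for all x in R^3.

[[0, 2, 1], [2, 2, -2], [0, 2, -1]]

Take x = uj: its G-coordinates are the j-th standard unit vector, so P e_j — column j of P — equals [uj]_U.
u1 = 0·c1 + 2c2 + 0·c3, giving column 1 = (0, 2, 0); repeating for each j gives P = [[0, 2, 1], [2, 2, -2], [0, 2, -1]].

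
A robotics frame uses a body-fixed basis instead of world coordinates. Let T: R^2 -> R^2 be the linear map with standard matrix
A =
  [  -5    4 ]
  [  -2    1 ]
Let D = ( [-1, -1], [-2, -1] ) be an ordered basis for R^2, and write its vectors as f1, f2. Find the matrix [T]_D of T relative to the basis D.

The j-th column of [T]_D is [T(fj)]_D.
T(f1) = A f1 = [1, 1] = -f1 + 0·f2, so column 1 is [-1, 0].
Repeating for f2 and assembling the columns gives [[-1, 0], [0, -3]].

[[-1, 0], [0, -3]]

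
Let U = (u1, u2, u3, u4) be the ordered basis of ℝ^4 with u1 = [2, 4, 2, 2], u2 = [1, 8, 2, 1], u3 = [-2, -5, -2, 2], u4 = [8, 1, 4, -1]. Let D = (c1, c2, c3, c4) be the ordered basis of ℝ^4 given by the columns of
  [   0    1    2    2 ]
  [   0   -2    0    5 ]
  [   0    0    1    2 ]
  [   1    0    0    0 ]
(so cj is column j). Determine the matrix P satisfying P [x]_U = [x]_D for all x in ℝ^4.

[[2, 1, 2, -1], [-2, 1, 0, 2], [2, -2, 0, 2], [0, 2, -1, 1]]

Column j of P is [uj]_D, since P maps U-coordinates to D-coordinates.
Expressing u1 in D: u1 = 2c1 - 2c2 + 2c3 + 0·c4, so column 1 of P is [2, -2, 2, 0].
Doing the same for each uj gives P = [[2, 1, 2, -1], [-2, 1, 0, 2], [2, -2, 0, 2], [0, 2, -1, 1]].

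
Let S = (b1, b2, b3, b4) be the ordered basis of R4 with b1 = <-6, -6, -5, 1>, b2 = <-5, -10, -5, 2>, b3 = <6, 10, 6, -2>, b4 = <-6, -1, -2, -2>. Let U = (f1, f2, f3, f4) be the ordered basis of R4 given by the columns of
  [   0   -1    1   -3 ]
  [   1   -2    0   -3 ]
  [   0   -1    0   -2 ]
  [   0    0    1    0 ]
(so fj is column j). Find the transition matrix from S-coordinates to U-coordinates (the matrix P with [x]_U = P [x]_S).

Column j of P is [bj]_U, since P maps S-coordinates to U-coordinates.
Expressing b1 in U: b1 = 2f1 + f2 + f3 + 2f4, so column 1 of P is <2, 1, 1, 2>.
Doing the same for each bj gives P = [[2, -2, 0, 1], [1, 1, -2, -2], [1, 2, -2, -2], [2, 2, -2, 2]].

[[2, -2, 0, 1], [1, 1, -2, -2], [1, 2, -2, -2], [2, 2, -2, 2]]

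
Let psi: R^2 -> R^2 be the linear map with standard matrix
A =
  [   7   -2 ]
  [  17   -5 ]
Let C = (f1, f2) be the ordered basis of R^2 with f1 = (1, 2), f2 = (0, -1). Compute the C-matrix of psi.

With P the matrix whose columns are f1, f2, [psi]_C = P^(-1) A P.
Column by column: psi(f1) = A f1 = (3, 7); its C-coordinates (3, -1) give column 1.
Continuing for each basis vector yields [psi]_C = [[3, 2], [-1, -1]].

[[3, 2], [-1, -1]]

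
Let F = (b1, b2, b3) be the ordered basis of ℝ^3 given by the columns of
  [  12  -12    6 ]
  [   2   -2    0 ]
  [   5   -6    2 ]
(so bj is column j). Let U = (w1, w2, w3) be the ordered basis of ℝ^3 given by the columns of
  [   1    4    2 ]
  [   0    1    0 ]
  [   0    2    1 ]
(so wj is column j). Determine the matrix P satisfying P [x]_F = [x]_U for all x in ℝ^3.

Let M have columns bj and N have columns wj. Then for every x, N [x]_U = x = M [x]_F, so P = N^(-1) M.
Since det N = 1, N^(-1) has integer entries; multiplying gives P = [[2, 0, 2], [2, -2, 0], [1, -2, 2]].

[[2, 0, 2], [2, -2, 0], [1, -2, 2]]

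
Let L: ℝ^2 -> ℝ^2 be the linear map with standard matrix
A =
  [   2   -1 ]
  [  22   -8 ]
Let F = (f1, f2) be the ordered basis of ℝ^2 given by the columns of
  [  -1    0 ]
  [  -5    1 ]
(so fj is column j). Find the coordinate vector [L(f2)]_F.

Column 2 of [L]_F is the F-coordinate vector of L(f2).
In standard coordinates L(f2) = A f2 = [-1, -8].
Converting to F: [-1, -8] = f1 - 3f2, so the coordinate vector is [1, -3].

[1, -3]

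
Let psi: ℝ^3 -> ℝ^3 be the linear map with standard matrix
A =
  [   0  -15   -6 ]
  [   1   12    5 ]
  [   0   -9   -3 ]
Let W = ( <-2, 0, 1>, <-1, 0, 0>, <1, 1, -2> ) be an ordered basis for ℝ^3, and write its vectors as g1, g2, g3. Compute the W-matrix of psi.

[[3, -2, 3], [3, 3, 0], [3, -1, 3]]

The j-th column of [psi]_W is [psi(gj)]_W.
psi(g1) = A g1 = <-6, 3, -3> = 3g1 + 3g2 + 3g3, so column 1 is <3, 3, 3>.
Repeating for g2, g3 and assembling the columns gives [[3, -2, 3], [3, 3, 0], [3, -1, 3]].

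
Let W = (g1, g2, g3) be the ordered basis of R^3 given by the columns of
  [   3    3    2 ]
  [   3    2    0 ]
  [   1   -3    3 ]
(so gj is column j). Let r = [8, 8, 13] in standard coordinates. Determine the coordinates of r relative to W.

[4, -2, 1]

Write r = c_1 g1 + ... + c_3 g3 and solve for the c_i.
Gaussian elimination on [M | r] yields c = (4, -2, 1).
Check: 4g1 - 2g2 + g3 = [8, 8, 13].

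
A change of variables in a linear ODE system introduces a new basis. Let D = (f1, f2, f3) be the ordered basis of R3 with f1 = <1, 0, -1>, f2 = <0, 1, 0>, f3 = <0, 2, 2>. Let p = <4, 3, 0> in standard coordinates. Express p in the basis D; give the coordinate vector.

Write p = c_1 f1 + ... + c_3 f3 and solve for the c_i.
Solving this 3x3 system gives c = (4, -1, 2).
Check: 4f1 - f2 + 2f3 = <4, 3, 0>.

<4, -1, 2>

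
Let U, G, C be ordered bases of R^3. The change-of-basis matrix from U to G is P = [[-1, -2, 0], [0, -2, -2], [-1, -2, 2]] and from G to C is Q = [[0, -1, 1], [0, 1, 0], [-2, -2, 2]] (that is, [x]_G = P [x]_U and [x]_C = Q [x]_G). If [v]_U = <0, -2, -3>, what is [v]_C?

First [v]_G = P [v]_U = <4, 10, -2>.
Then [v]_C = Q [v]_G = <-12, 10, -32>.

<-12, 10, -32>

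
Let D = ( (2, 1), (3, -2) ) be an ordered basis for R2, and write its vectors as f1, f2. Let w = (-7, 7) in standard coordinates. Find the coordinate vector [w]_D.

(1, -3)

We seek scalars with c_1 f1 + c_2 f2 = w; equivalently solve M c = w where the columns of M are f1, f2.
System: 2c_1 + 3c_2 = -7, c_1 - 2c_2 = 7; solving gives c_1 = 1, c_2 = -3.
Check: f1 - 3f2 = (-7, 7).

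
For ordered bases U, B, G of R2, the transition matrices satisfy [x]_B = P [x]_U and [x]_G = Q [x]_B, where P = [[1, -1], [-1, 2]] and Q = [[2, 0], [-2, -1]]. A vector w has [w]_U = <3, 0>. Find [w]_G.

<6, -3>

Apply P to get B-coordinates <3, -3>, then Q to get G-coordinates.
The result is [w]_G = <6, -3>.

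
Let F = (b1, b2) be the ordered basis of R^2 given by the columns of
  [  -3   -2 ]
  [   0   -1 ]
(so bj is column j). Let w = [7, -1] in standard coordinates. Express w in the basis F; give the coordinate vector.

We seek scalars with c_1 b1 + c_2 b2 = w; equivalently solve M c = w where the columns of M are b1, b2.
System: -3c_1 - 2c_2 = 7, 0c_1 - c_2 = -1; solving gives c_1 = -3, c_2 = 1.
Check: -3b1 + b2 = [7, -1].

[-3, 1]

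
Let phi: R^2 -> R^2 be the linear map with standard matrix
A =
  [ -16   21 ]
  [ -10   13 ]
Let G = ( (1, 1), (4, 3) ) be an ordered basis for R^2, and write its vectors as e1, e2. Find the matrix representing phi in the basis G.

The j-th column of [phi]_G is [phi(ej)]_G.
phi(e1) = A e1 = (5, 3) = -3e1 + 2e2, so column 1 is (-3, 2).
Repeating for e2 and assembling the columns gives [[-3, -1], [2, 0]].

[[-3, -1], [2, 0]]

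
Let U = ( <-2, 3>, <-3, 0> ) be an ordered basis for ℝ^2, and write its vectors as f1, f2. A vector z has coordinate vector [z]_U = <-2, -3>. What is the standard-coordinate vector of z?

<13, -6>

z = M [z]_U, where M has columns f1, f2.
Carrying out the matrix-vector product, z = <13, -6>.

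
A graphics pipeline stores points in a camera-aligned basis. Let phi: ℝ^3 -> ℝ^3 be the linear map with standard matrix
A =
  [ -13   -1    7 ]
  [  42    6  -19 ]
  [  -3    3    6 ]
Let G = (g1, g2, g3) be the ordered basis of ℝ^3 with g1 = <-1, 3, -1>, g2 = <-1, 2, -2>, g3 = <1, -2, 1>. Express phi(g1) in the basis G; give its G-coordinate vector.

<1, -3, 1>

Column 1 of [phi]_G is the G-coordinate vector of phi(g1).
In standard coordinates phi(g1) = A g1 = <3, -5, 6>.
Converting to G: <3, -5, 6> = g1 - 3g2 + g3, so the coordinate vector is <1, -3, 1>.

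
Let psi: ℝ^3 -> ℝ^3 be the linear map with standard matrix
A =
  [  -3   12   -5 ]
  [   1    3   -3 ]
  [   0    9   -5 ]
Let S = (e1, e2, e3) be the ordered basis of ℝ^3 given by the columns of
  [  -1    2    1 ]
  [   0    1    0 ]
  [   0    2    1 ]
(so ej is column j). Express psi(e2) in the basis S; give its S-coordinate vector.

Compute psi(e2) = A e2 = [-4, -1, -1] in standard coordinates.
Then write this in S-coordinates: solve for y in y_1 e1 + ... + y_3 e3 = [-4, -1, -1].
This gives y = [3, -1, 1], which is column 2 of [psi]_S.

[3, -1, 1]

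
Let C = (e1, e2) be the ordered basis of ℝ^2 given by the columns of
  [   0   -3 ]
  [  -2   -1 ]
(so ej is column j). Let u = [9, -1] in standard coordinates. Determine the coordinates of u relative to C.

[2, -3]

[u]_C is the unique c with M c = u, where M has columns e1, e2.
System: 0c_1 - 3c_2 = 9, -2c_1 - c_2 = -1; solving gives c_1 = 2, c_2 = -3.
Check: 2e1 - 3e2 = [9, -1].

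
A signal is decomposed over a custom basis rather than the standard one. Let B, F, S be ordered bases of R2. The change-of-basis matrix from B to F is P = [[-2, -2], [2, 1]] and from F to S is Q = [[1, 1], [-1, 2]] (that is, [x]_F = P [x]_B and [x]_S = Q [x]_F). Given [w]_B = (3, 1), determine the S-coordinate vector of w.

(-1, 22)

Apply P to get F-coordinates (-8, 7), then Q to get S-coordinates.
The result is [w]_S = (-1, 22).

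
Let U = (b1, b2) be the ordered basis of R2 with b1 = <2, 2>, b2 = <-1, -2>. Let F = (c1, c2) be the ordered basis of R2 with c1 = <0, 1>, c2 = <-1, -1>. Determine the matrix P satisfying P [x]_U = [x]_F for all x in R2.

Let M have columns bj and N have columns cj. Then for every x, N [x]_F = x = M [x]_U, so P = N^(-1) M.
Since det N = 1, N^(-1) has integer entries; multiplying gives P = [[0, -1], [-2, 1]].

[[0, -1], [-2, 1]]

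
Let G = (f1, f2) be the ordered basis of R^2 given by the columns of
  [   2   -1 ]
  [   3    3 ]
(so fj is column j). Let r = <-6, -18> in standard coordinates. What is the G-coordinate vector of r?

We seek scalars with c_1 f1 + c_2 f2 = r; equivalently solve M c = r where the columns of M are f1, f2.
System: 2c_1 - c_2 = -6, 3c_1 + 3c_2 = -18; solving gives c_1 = -4, c_2 = -2.
Check: -4f1 - 2f2 = <-6, -18>.

<-4, -2>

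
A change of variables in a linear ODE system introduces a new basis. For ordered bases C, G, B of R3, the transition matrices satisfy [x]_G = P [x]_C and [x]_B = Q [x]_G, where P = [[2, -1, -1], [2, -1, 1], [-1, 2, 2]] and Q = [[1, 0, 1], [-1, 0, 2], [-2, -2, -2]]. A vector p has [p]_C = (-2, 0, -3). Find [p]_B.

Apply P to get G-coordinates (-1, -7, -4), then Q to get B-coordinates.
The result is [p]_B = (-5, -7, 24).

(-5, -7, 24)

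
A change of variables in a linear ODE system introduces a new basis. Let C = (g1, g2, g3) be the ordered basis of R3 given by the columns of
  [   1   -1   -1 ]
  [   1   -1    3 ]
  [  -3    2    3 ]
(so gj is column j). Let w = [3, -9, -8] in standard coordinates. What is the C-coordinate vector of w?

We seek scalars with c_1 g1 + ... + c_3 g3 = w; equivalently solve M c = w where the columns of M are g1, ..., g3.
Row-reducing the augmented matrix [M | w] gives c = (-1, -1, -3).
Check: -g1 - g2 - 3g3 = [3, -9, -8].

[-1, -1, -3]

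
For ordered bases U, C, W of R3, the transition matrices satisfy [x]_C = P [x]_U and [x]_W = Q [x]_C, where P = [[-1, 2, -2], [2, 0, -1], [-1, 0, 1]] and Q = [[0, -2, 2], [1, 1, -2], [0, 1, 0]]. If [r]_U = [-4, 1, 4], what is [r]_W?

[40, -30, -12]

Apply P to get C-coordinates [-2, -12, 8], then Q to get W-coordinates.
The result is [r]_W = [40, -30, -12].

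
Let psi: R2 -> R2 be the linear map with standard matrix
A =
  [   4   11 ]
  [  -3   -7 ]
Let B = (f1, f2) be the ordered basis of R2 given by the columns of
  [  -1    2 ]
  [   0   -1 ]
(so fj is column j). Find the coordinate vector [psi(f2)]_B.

Compute psi(f2) = A f2 = [-3, 1] in standard coordinates.
Then write this in B-coordinates: solve for y in y_1 f1 + y_2 f2 = [-3, 1].
This gives y = [1, -1], which is column 2 of [psi]_B.

[1, -1]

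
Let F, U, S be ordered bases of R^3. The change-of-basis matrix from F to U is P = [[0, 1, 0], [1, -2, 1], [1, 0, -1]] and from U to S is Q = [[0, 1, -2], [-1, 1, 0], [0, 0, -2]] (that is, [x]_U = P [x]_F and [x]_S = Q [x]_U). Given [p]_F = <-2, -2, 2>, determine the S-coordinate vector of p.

Apply P to get U-coordinates <-2, 4, -4>, then Q to get S-coordinates.
The result is [p]_S = <12, 6, 8>.

<12, 6, 8>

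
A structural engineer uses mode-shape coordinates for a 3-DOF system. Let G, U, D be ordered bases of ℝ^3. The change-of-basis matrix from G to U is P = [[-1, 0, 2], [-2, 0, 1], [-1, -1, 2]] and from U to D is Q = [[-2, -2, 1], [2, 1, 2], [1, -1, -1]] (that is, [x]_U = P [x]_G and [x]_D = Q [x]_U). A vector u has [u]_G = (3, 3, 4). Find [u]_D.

First [u]_U = P [u]_G = (5, -2, 2).
Then [u]_D = Q [u]_U = (-4, 12, 5).

(-4, 12, 5)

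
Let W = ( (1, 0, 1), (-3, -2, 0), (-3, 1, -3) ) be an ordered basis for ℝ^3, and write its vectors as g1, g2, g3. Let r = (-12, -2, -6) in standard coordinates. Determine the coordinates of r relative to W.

(0, 2, 2)

[r]_W is the unique c with M c = r, where M has columns g1, ..., g3.
Solving this 3x3 system gives c = (0, 2, 2).
Check: 0·g1 + 2g2 + 2g3 = (-12, -2, -6).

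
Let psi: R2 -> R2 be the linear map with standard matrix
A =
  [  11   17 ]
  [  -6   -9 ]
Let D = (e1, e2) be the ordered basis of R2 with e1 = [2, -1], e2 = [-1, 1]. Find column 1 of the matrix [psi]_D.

Compute psi(e1) = A e1 = [5, -3] in standard coordinates.
Then write this in D-coordinates: solve for y in y_1 e1 + y_2 e2 = [5, -3].
This gives y = [2, -1], which is column 1 of [psi]_D.

[2, -1]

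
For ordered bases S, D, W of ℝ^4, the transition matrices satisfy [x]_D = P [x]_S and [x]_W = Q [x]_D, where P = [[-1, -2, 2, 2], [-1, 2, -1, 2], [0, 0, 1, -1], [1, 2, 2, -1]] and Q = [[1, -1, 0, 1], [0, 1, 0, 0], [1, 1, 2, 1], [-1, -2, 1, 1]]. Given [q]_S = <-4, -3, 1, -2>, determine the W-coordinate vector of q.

<9, -7, 1, 3>

Composing the changes, [q]_W = Q P [q]_S.
Q P = [[1, -2, 5, -1], [-1, 2, -1, 2], [-1, 2, 5, 1], [4, 0, 3, -8]]; applying this to <-4, -3, 1, -2> gives <9, -7, 1, 3>.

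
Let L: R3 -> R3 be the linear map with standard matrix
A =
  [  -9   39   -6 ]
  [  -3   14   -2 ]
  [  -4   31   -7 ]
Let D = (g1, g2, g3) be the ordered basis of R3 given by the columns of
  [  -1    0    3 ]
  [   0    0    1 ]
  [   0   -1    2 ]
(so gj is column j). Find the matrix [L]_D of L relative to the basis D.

Let P have columns g1, ..., g3. Then [L]_D = P^(-1) A P.
Here det P = -1, so P^(-1) is integer; computing A P first and then P^(-1)(A P) gives [[0, 0, 3], [2, -3, -3], [3, 2, 1]].

[[0, 0, 3], [2, -3, -3], [3, 2, 1]]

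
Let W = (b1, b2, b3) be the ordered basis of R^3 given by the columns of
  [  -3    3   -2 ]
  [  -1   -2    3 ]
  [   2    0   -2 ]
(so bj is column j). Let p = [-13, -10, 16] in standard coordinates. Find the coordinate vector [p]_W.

[4, -3, -4]

Write p = c_1 b1 + ... + c_3 b3 and solve for the c_i.
Solving this 3x3 system gives c = (4, -3, -4).
Check: 4b1 - 3b2 - 4b3 = [-13, -10, 16].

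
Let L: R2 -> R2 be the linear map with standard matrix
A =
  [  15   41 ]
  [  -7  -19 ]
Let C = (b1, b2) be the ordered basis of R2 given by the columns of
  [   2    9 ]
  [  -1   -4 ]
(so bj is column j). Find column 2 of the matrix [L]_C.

<-1, -3>

Compute L(b2) = A b2 = <-29, 13> in standard coordinates.
Then write this in C-coordinates: solve for y in y_1 b1 + y_2 b2 = <-29, 13>.
This gives y = <-1, -3>, which is column 2 of [L]_C.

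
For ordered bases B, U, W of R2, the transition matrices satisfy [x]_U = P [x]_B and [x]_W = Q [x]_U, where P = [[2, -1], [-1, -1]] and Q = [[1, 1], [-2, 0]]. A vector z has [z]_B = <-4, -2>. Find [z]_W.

Composing the changes, [z]_W = Q P [z]_B.
Q P = [[1, -2], [-4, 2]]; applying this to <-4, -2> gives <0, 12>.

<0, 12>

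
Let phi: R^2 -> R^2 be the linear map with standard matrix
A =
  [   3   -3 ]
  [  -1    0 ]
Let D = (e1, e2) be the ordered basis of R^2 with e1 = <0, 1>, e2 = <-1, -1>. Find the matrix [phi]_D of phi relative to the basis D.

The j-th column of [phi]_D is [phi(ej)]_D.
phi(e1) = A e1 = <-3, 0> = 3e1 + 3e2, so column 1 is <3, 3>.
Repeating for e2 and assembling the columns gives [[3, 1], [3, 0]].

[[3, 1], [3, 0]]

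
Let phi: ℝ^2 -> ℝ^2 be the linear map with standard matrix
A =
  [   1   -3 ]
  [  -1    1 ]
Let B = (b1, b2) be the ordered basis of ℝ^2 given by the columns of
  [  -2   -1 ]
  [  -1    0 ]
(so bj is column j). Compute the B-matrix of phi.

Let P have columns b1, b2. Then [phi]_B = P^(-1) A P.
Here det P = -1, so P^(-1) is integer; computing A P first and then P^(-1)(A P) gives [[-1, -1], [1, 3]].

[[-1, -1], [1, 3]]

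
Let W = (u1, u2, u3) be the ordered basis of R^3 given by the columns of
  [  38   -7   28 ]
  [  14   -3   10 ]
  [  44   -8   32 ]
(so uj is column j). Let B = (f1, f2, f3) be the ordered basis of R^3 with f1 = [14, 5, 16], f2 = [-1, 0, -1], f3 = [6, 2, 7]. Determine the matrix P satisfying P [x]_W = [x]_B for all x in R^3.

Let M have columns uj and N have columns fj. Then for every x, N [x]_B = x = M [x]_W, so P = N^(-1) M.
Since det N = 1, N^(-1) has integer entries; multiplying gives P = [[2, -1, 2], [2, -1, 0], [2, 1, 0]].

[[2, -1, 2], [2, -1, 0], [2, 1, 0]]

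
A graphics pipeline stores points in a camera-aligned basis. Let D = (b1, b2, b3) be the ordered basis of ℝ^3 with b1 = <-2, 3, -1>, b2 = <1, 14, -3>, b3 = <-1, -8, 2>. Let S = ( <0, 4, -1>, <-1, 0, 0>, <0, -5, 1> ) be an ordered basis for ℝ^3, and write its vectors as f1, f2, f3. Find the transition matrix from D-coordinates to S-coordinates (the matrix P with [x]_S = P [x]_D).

Column j of P is [bj]_S, since P maps D-coordinates to S-coordinates.
Expressing b1 in S: b1 = 2f1 + 2f2 + f3, so column 1 of P is <2, 2, 1>.
Doing the same for each bj gives P = [[2, 1, -2], [2, -1, 1], [1, -2, 0]].

[[2, 1, -2], [2, -1, 1], [1, -2, 0]]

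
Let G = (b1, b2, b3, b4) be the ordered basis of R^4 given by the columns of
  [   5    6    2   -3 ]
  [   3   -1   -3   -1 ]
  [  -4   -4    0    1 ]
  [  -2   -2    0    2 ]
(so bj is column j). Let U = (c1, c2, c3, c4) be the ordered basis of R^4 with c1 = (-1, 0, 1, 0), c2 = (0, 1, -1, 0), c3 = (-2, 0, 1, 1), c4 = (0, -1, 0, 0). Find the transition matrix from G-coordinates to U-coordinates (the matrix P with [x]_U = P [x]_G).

[[-1, -2, -2, -1], [1, 0, -2, 0], [-2, -2, 0, 2], [-2, 1, 1, 1]]

Column j of P is [bj]_U, since P maps G-coordinates to U-coordinates.
Expressing b1 in U: b1 = -c1 + c2 - 2c3 - 2c4, so column 1 of P is (-1, 1, -2, -2).
Doing the same for each bj gives P = [[-1, -2, -2, -1], [1, 0, -2, 0], [-2, -2, 0, 2], [-2, 1, 1, 1]].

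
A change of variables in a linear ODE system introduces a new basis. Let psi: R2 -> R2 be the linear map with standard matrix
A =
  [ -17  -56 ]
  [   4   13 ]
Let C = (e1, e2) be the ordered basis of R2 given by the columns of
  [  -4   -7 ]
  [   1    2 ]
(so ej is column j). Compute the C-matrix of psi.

The j-th column of [psi]_C is [psi(ej)]_C.
psi(e1) = A e1 = [12, -3] = -3e1 + 0·e2, so column 1 is [-3, 0].
Repeating for e2 and assembling the columns gives [[-3, 0], [0, -1]].

[[-3, 0], [0, -1]]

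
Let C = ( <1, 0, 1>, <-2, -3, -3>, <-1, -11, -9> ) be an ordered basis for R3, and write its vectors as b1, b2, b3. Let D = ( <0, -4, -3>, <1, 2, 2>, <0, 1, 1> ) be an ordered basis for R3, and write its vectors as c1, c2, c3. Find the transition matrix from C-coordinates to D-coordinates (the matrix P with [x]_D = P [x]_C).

Take x = bj: its C-coordinates are the j-th standard unit vector, so P e_j — column j of P — equals [bj]_D.
b1 = c1 + c2 + 2c3, giving column 1 = <1, 1, 2>; repeating for each j gives P = [[1, 0, 2], [1, -2, -1], [2, 1, -1]].

[[1, 0, 2], [1, -2, -1], [2, 1, -1]]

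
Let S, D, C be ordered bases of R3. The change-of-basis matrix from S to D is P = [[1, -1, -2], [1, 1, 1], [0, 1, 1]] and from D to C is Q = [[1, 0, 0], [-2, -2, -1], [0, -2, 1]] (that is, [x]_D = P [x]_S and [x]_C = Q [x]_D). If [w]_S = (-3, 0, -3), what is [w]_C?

Composing the changes, [w]_C = Q P [w]_S.
Q P = [[1, -1, -2], [-4, -1, 1], [-2, -1, -1]]; applying this to (-3, 0, -3) gives (3, 9, 9).

(3, 9, 9)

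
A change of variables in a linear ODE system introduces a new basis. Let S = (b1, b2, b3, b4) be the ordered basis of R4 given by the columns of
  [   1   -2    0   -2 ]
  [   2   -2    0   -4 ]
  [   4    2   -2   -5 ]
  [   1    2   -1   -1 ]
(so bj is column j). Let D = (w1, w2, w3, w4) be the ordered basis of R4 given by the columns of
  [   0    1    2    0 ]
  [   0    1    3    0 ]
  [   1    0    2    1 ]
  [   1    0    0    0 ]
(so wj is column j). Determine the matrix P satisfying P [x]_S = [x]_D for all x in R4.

[[1, 2, -1, -1], [-1, -2, 0, 2], [1, 0, 0, -2], [1, 0, -1, 0]]

Take x = bj: its S-coordinates are the j-th standard unit vector, so P e_j — column j of P — equals [bj]_D.
b1 = w1 - w2 + w3 + w4, giving column 1 = [1, -1, 1, 1]; repeating for each j gives P = [[1, 2, -1, -1], [-1, -2, 0, 2], [1, 0, 0, -2], [1, 0, -1, 0]].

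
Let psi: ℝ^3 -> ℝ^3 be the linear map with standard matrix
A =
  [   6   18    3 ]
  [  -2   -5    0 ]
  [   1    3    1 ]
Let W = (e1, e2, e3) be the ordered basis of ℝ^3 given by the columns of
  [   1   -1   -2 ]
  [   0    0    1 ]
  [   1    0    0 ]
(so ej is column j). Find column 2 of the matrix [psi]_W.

<-1, 1, 2>

Column 2 of [psi]_W is the W-coordinate vector of psi(e2).
In standard coordinates psi(e2) = A e2 = <-6, 2, -1>.
Converting to W: <-6, 2, -1> = -e1 + e2 + 2e3, so the coordinate vector is <-1, 1, 2>.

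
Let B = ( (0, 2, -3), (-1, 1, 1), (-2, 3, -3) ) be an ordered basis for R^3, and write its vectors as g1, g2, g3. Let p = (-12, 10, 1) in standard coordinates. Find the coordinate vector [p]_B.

(-3, 4, 4)

Write p = c_1 g1 + ... + c_3 g3 and solve for the c_i.
Row-reducing the augmented matrix [M | p] gives c = (-3, 4, 4).
Check: -3g1 + 4g2 + 4g3 = (-12, 10, 1).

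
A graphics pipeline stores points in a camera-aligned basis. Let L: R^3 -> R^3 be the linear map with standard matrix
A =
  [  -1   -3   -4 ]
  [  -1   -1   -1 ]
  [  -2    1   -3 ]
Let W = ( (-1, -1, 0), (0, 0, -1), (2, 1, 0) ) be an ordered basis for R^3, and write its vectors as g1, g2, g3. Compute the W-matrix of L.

Let P have columns g1, ..., g3. Then [L]_W = P^(-1) A P.
Here det P = 1, so P^(-1) is integer; computing A P first and then P^(-1)(A P) gives [[0, 2, 1], [-1, -3, 3], [2, 3, -2]].

[[0, 2, 1], [-1, -3, 3], [2, 3, -2]]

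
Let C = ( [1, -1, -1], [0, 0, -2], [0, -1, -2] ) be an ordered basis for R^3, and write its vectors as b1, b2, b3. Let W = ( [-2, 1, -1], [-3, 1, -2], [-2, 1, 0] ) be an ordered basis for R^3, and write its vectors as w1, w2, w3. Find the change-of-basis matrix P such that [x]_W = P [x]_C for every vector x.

[[-1, 2, -2], [1, 0, 2], [-1, -2, -1]]

Take x = bj: its C-coordinates are the j-th standard unit vector, so P e_j — column j of P — equals [bj]_W.
b1 = -w1 + w2 - w3, giving column 1 = [-1, 1, -1]; repeating for each j gives P = [[-1, 2, -2], [1, 0, 2], [-1, -2, -1]].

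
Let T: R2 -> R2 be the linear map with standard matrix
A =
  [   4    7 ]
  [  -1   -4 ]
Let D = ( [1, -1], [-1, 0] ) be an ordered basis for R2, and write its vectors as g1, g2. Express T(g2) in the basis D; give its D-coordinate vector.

Compute T(g2) = A g2 = [-4, 1] in standard coordinates.
Then write this in D-coordinates: solve for y in y_1 g1 + y_2 g2 = [-4, 1].
This gives y = [-1, 3], which is column 2 of [T]_D.

[-1, 3]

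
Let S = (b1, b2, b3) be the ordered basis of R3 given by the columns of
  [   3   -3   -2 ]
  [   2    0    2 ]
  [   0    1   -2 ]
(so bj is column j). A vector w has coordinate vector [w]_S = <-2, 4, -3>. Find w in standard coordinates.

w = M [w]_S, where M has columns b1, ..., b3.
Carrying out the matrix-vector product, w = <-12, -10, 10>.

<-12, -10, 10>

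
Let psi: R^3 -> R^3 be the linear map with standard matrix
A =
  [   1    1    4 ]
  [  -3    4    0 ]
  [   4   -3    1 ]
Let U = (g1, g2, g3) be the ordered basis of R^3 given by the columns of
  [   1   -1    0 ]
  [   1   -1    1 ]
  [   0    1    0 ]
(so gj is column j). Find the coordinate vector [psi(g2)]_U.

Column 2 of [psi]_U is the U-coordinate vector of psi(g2).
In standard coordinates psi(g2) = A g2 = (2, -1, 0).
Converting to U: (2, -1, 0) = 2g1 + 0·g2 - 3g3, so the coordinate vector is (2, 0, -3).

(2, 0, -3)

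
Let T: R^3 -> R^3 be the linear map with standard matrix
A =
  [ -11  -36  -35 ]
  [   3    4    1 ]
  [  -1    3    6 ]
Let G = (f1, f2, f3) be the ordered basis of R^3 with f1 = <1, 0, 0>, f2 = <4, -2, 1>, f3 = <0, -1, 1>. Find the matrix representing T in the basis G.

[[-3, -3, 1], [-2, -1, 0], [1, -3, 3]]

The j-th column of [T]_G is [T(fj)]_G.
T(f1) = A f1 = <-11, 3, -1> = -3f1 - 2f2 + f3, so column 1 is <-3, -2, 1>.
Repeating for f2, f3 and assembling the columns gives [[-3, -3, 1], [-2, -1, 0], [1, -3, 3]].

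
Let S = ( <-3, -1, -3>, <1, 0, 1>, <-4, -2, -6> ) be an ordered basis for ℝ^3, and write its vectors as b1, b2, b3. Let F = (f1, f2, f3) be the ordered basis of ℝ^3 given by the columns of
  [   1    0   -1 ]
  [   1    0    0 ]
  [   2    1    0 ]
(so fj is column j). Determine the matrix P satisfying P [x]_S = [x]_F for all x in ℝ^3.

Column j of P is [bj]_F, since P maps S-coordinates to F-coordinates.
Expressing b1 in F: b1 = -f1 - f2 + 2f3, so column 1 of P is <-1, -1, 2>.
Doing the same for each bj gives P = [[-1, 0, -2], [-1, 1, -2], [2, -1, 2]].

[[-1, 0, -2], [-1, 1, -2], [2, -1, 2]]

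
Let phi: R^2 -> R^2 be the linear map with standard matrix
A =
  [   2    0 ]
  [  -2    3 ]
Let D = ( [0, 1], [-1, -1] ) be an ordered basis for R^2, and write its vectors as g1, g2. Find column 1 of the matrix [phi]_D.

[3, 0]

Compute phi(g1) = A g1 = [0, 3] in standard coordinates.
Then write this in D-coordinates: solve for y in y_1 g1 + y_2 g2 = [0, 3].
This gives y = [3, 0], which is column 1 of [phi]_D.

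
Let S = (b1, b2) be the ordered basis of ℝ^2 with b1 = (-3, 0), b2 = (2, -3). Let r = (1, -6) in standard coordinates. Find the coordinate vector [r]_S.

We seek scalars with c_1 b1 + c_2 b2 = r; equivalently solve M c = r where the columns of M are b1, b2.
System: -3c_1 + 2c_2 = 1, 0c_1 - 3c_2 = -6; solving gives c_1 = 1, c_2 = 2.
Check: b1 + 2b2 = (1, -6).

(1, 2)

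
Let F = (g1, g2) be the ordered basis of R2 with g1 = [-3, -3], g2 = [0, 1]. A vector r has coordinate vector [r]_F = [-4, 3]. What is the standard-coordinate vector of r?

By definition r = -4g1 + 3g2.
Summing componentwise gives [12, 15].

[12, 15]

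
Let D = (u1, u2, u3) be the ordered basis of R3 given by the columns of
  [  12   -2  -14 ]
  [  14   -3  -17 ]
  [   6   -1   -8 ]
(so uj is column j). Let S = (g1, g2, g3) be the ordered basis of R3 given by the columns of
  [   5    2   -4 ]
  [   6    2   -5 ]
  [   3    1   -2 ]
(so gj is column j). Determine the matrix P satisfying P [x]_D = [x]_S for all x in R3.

Take x = uj: its D-coordinates are the j-th standard unit vector, so P e_j — column j of P — equals [uj]_S.
u1 = 0·g1 + 2g2 - 2g3, giving column 1 = <0, 2, -2>; repeating for each j gives P = [[0, 0, -2], [2, 1, 0], [-2, 1, 1]].

[[0, 0, -2], [2, 1, 0], [-2, 1, 1]]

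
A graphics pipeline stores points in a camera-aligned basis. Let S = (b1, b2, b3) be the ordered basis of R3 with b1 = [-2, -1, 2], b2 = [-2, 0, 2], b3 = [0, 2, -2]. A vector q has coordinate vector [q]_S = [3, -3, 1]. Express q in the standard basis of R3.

[0, -1, -2]

The coordinates say q = 3b1 - 3b2 + b3; adding the scaled basis vectors gives [0, -1, -2].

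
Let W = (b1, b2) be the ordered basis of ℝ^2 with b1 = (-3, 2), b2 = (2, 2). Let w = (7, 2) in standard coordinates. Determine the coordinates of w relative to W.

Write w = c_1 b1 + c_2 b2 and solve for the c_i.
System: -3c_1 + 2c_2 = 7, 2c_1 + 2c_2 = 2; solving gives c_1 = -1, c_2 = 2.
Check: -b1 + 2b2 = (7, 2).

(-1, 2)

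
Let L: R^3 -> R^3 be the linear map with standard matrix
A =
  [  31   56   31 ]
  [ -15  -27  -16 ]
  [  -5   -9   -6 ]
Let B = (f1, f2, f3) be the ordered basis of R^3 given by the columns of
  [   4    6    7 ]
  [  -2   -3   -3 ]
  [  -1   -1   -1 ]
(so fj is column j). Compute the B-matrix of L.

The j-th column of [L]_B is [L(fj)]_B.
L(f1) = A f1 = (-19, 10, 4) = -2f1 - 3f2 + f3, so column 1 is (-2, -3, 1).
Repeating for f2, f3 and assembling the columns gives [[-2, -2, -2], [-3, -2, 2], [1, 1, 2]].

[[-2, -2, -2], [-3, -2, 2], [1, 1, 2]]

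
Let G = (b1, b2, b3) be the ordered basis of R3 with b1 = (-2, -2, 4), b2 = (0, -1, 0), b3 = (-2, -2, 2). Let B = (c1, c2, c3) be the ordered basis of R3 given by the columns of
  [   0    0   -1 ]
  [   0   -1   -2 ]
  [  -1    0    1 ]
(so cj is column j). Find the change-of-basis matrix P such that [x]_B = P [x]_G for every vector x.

Take x = bj: its G-coordinates are the j-th standard unit vector, so P e_j — column j of P — equals [bj]_B.
b1 = -2c1 - 2c2 + 2c3, giving column 1 = (-2, -2, 2); repeating for each j gives P = [[-2, 0, 0], [-2, 1, -2], [2, 0, 2]].

[[-2, 0, 0], [-2, 1, -2], [2, 0, 2]]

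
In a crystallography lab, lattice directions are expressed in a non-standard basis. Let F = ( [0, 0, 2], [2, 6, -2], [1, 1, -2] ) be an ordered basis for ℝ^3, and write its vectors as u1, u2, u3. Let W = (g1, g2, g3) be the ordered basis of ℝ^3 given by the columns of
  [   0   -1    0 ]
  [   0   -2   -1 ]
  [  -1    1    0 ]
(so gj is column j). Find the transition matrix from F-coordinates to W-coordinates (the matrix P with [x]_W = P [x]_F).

[[-2, 0, 1], [0, -2, -1], [0, -2, 1]]

Column j of P is [uj]_W, since P maps F-coordinates to W-coordinates.
Expressing u1 in W: u1 = -2g1 + 0·g2 + 0·g3, so column 1 of P is [-2, 0, 0].
Doing the same for each uj gives P = [[-2, 0, 1], [0, -2, -1], [0, -2, 1]].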